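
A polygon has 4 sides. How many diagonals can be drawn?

The number of diagonals in an n-gon is n(n - 3)/2.
For n = 4: 4(4 - 3)/2 = 4 × 1 / 2 = 2.

2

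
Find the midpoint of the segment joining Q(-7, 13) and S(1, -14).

The midpoint is the point halfway along the segment.
Move half the horizontal distance: -7 + (1 - -7)/2 = -7 + 8/2 = -3
Move half the vertical distance: 13 + (-14 - 13)/2 = 13 + -27/2 = -1/2
Midpoint = (-3, -1/2)

(-3, -1/2)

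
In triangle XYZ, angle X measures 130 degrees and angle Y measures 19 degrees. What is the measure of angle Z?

Let angle Z = x. Then 130 + 19 + x = 180.
x = 180 - 149 = 31 degrees.

31 degrees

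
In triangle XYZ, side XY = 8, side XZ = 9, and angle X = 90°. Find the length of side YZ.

By the law of cosines: YZ^2 = XY^2 + XZ^2 - 2*XY*XZ*cos(X)
YZ^2 = 8^2 + 9^2 - 2*8*9*cos(90°)
YZ^2 = 64 + 81 - 144*(0)
YZ^2 = 145
YZ = sqrt(145)

sqrt(145)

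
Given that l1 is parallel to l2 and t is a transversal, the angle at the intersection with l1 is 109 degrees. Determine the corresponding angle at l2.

When a transversal crosses parallel lines, angles in the same position at each intersection are called corresponding angles.
These are always equal, so the answer is 109 degrees.

109 degrees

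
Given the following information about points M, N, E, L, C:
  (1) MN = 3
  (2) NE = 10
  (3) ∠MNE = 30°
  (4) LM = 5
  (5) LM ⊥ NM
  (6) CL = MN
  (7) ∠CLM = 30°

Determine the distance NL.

Step 1: By the law of cosines on triangle NML: NL² = 3² + 5² − 2·3·5·cos(90°) = 34, so NL = √34.

Therefore, the length of NL = √34.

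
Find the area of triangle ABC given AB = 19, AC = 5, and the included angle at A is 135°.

Area = (1/2)(19)(5) sin(135°) = (1/2)(19)(5)(sqrt(2)/2) = 95*sqrt(2)/4

95*sqrt(2)/4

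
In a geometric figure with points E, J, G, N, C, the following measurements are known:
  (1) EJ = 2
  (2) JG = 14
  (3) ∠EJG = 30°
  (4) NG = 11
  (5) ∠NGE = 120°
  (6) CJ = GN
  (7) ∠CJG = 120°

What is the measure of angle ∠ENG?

Step 1: By the law of cosines on triangle EJG: EG² = 2² + 14² − 2·2·14·cos(30°) = 151.5, so EG ≈ 12.31.
Step 2: By the law of cosines on triangle NGE: NE² = 11² + 12.31² − 2·11·12.31·cos(120°) = 407.9, so NE ≈ 20.2.
Step 3: By the inverse law of cosines on triangle ENG: cos(∠ENG) = (20.2² + 11² − 12.31²) / (2·20.2·11) = 377.4/444.32 = 0.8494, so ∠ENG = 31.86°.

Therefore, the measure of angle ∠ENG = 31.86°.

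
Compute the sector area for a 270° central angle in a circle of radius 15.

Sector area = πr² × θ/360
= π × 15² × 3/4
= π × 225 × 3/4
= 675*pi/4

675*pi/4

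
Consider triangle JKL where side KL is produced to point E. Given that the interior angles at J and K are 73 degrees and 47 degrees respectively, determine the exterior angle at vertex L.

Exterior angle = 73 + 47 = 120 degrees (exterior angle theorem).

120 degrees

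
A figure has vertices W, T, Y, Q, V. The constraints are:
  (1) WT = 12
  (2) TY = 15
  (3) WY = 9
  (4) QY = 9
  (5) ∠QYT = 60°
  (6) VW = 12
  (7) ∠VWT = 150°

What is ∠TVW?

Step 1: By the law of cosines on triangle VWT: VT² = 12² + 12² − 2·12·12·cos(150°) = 537.42, so VT ≈ 23.18.
Step 2: By the inverse law of cosines on triangle TVW: cos(∠TVW) = (23.18² + 12² − 12²) / (2·23.18·12) = 537.42/556.37 = 0.9659, so ∠TVW = 15°.

Therefore, the measure of angle ∠TVW = 15°.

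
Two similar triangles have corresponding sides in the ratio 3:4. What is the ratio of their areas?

Area scales with the square of linear dimensions. If every length is multiplied by 3/4, then the area is multiplied by (3/4)^2 = 9/16.
The area ratio is 9:16.

9:16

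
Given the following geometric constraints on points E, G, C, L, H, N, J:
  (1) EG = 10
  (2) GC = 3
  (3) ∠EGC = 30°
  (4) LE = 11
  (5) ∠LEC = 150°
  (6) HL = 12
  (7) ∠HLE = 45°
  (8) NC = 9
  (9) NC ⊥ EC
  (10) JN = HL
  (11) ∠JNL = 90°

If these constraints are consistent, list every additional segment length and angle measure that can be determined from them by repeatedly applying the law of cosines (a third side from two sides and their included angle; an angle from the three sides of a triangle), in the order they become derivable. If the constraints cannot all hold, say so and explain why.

The constraints are consistent. Derivable facts, in order:
After 1 step:
- EC ≈ 7.55
- EH ≈ 8.85
After 2 steps:
- CL ≈ 17.94
- EN ≈ 11.75
- ∠CEG = 11.46°
- ∠ECG = 138.54°
- ∠EHL = 61.51°
- ∠HEL = 73.49°
After 3 steps:
- ∠CEN = 50°
- ∠CLE = 12.15°
- ∠CNE = 40°
- ∠ECL = 17.85°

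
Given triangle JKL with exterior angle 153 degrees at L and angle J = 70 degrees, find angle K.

angle K = 153 - 70 = 83 degrees (exterior angle theorem).

83 degrees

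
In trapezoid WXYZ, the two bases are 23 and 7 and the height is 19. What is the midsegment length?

The midsegment (median) of a trapezoid connects the midpoints of the non-parallel sides.
Its length is the average of the two bases: (23 + 7) / 2 = 15.

15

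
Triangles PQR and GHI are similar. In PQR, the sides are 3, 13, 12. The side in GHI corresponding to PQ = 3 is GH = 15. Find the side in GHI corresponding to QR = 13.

k = 15/3 = 5. HI = 5 * 13 = 65.

65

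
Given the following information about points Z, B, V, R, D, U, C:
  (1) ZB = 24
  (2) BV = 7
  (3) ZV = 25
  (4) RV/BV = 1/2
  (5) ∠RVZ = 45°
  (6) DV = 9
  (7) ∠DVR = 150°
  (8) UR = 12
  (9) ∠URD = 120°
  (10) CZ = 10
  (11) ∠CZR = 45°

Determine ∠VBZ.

Step 1: By the inverse law of cosines on triangle VBZ: cos(∠VBZ) = (7² + 24² − 25²) / (2·7·24) = 0/336 = 0, so ∠VBZ = 90°.

Therefore, the measure of angle ∠VBZ = 90°.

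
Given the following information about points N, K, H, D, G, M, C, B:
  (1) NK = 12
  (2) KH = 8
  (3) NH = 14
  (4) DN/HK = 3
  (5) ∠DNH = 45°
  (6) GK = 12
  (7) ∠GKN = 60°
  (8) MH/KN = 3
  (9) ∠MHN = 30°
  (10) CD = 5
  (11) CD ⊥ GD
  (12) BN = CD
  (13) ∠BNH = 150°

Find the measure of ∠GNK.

Step 1: By the law of cosines on triangle NKG: NG² = 12² + 12² − 2·12·12·cos(60°) = 144, so NG = 12.
Step 2: By the inverse law of cosines on triangle GNK: cos(∠GNK) = (12² + 12² − 12²) / (2·12·12) = 144/288 = 0.5, so ∠GNK = 60°.

Therefore, the measure of angle ∠GNK = 60°.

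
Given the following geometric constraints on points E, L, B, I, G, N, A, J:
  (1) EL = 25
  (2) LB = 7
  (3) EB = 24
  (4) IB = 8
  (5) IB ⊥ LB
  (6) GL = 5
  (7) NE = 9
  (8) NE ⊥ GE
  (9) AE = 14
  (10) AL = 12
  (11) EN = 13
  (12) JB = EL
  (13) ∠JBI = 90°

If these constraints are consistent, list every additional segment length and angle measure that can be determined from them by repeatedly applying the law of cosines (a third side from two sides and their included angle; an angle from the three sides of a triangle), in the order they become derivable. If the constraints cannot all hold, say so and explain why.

These constraints are not satisfiable: (7) NE = 9 and (11) EN = 13 assign two different lengths to the same segment. No planar figure meets all of them, so nothing further can be derived.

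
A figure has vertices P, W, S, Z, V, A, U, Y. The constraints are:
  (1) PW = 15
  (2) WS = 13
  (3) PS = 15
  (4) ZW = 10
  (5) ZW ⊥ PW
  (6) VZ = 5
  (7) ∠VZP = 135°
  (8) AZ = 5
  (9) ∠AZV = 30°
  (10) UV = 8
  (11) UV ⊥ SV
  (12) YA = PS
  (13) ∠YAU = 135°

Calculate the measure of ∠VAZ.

Step 1: By the law of cosines on triangle AZV: AV² = 5² + 5² − 2·5·5·cos(30°) = 6.7, so AV ≈ 2.59.
Step 2: By the inverse law of cosines on triangle VAZ: cos(∠VAZ) = (2.59² + 5² − 5²) / (2·2.59·5) = 6.7/25.88 = 0.2588, so ∠VAZ = 75°.

Therefore, the measure of angle ∠VAZ = 75°.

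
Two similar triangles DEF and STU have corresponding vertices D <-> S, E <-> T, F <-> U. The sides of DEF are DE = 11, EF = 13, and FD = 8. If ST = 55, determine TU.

Since the triangles are similar, the ratio of corresponding sides is constant.
Scale factor k = ST / DE = 55 / 11 = 5
TU = k * EF = 5 * 13 = 65

65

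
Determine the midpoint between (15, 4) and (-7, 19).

The midpoint is the point halfway along the segment.
Move half the horizontal distance: 15 + (-7 - 15)/2 = 15 + -22/2 = 4
Move half the vertical distance: 4 + (19 - 4)/2 = 4 + 15/2 = 23/2
Midpoint = (4, 23/2)

(4, 23/2)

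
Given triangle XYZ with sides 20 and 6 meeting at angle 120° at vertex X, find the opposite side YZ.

When two sides and the included angle are known, the law of cosines gives the third side.
c^2 = a^2 + b^2 - 2ab cos(C) generalizes the Pythagorean theorem to non-right triangles.
Here: YZ^2 = 400 + 36 - 240*(-1/2) = 556
YZ = 2*sqrt(139)

2*sqrt(139)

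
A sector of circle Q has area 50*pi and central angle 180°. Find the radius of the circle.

The sector covers 180°/360° = 1/2 of the full circle.
Full circle area = 50*pi / 1/2 = 100*pi.
Since full area = πr², we get r² = 100*pi/π = 100, so r = 10.

10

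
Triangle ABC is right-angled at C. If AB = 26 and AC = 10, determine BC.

BC = sqrt(26^2 - 10^2) = sqrt(576) = 24

24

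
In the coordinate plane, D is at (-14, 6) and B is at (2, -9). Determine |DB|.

d = sqrt((16)^2 + (-15)^2) = sqrt(481)

sqrt(481)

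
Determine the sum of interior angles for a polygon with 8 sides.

The sum of interior angles of an n-sided polygon is (n - 2) * 180.
For n = 8: (8 - 2) * 180 = 6 * 180 = 1080 degrees.

1080 degrees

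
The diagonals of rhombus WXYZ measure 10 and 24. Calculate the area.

The diagonals of a rhombus divide it into four right triangles.
Each triangle has legs 10/ 2 = 5 and 24/2 = 12, so each has area (1/2)*5*12 = 30.
Four such triangles give total area = (d1 * d2) / 2 = 120.

120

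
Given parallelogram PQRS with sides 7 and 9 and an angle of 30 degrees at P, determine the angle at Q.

In a parallelogram, consecutive angles are supplementary (sum to 180°).
angle Q = 180 - angle P
angle Q = 180 - 30
angle Q = 150 degrees

150 degrees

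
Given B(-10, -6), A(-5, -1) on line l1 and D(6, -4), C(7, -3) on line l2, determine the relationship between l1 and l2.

Slope of line 1: m1 = (-1 - -6)/(-5 - -10) = 5/5 = 1
Slope of line 2: m2 = (-3 - -4)/(7 - 6) = 1/1 = 1
Since m1 = m2 = 1, the lines are parallel.

Parallel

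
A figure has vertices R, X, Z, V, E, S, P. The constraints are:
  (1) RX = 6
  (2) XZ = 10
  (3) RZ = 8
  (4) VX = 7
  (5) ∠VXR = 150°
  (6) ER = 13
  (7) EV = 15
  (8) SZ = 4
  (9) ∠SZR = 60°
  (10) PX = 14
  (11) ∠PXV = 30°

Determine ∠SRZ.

Step 1: By the law of cosines on triangle RZS: RS² = 8² + 4² − 2·8·4·cos(60°) = 48, so RS = 4·√3.
Step 2: By the inverse law of cosines on triangle SRZ: cos(∠SRZ) = ((4·√3)² + 8² − 4²) / (2·4·√3·8) = 96/110.85 = 0.866, so ∠SRZ = 30°.

Therefore, the measure of angle ∠SRZ = 30°.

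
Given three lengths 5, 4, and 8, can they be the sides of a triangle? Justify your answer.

Yes.
The triangle inequality requires that the sum of any two sides exceeds the third.
Here 4 + 5 = 9 > 8, so the condition is met.

Yes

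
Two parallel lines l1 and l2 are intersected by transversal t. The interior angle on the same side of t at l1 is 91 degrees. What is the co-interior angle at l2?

Co-interior angles sum to 180: 180 - 91 = 89 degrees.

89 degrees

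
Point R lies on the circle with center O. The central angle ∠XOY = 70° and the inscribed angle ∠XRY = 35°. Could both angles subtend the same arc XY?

By the inscribed angle theorem, if both angles subtend the same arc, the inscribed angle must be half the central angle.
Half of 70° = 35°, which equals the given inscribed angle of 35°.
Therefore, yes, they correspond to the same arc.

Yes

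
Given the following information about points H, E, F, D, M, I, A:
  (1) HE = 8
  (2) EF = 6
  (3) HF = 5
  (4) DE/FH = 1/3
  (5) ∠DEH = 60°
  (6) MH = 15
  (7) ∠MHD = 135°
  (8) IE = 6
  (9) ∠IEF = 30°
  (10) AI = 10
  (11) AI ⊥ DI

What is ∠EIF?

Step 1: By the law of cosines on triangle IEF: IF² = 6² + 6² − 2·6·6·cos(30°) = 9.65, so IF ≈ 3.11.
Step 2: By the inverse law of cosines on triangle EIF: cos(∠EIF) = (6² + 3.11² − 6²) / (2·6·3.11) = 9.65/37.27 = 0.2588, so ∠EIF = 75°.

Therefore, the measure of angle ∠EIF = 75°.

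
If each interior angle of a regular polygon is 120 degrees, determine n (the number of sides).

Exterior angle = 180 - 120 = 60. n = 360 / 60 = 6.

6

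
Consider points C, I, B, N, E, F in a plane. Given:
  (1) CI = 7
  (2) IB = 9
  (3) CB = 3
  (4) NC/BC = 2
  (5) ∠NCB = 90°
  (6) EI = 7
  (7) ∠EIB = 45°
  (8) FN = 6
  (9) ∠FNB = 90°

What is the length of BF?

From the given relations: NC = 2·BC = 2·3 = 6.
Step 1: By the law of cosines on triangle BCN: BN² = 3² + 6² − 2·3·6·cos(90°) = 45, so BN = 3·√5.
Step 2: By the law of cosines on triangle BNF: BF² = (3·√5)² + 6² − 2·3·√5·6·cos(90°) = 81, so BF = 9.

Therefore, the length of BF = 9.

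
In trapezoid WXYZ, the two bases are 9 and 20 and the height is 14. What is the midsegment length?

midsegment = (9 + 20) / 2 = 29 / 2 = 29/2

29/2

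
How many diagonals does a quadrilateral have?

Each of the 4 vertices connects to 1 non-adjacent vertices via diagonals.
Total connections = 4 × 1 = 4, but each diagonal is counted twice.
Number of diagonals = 4 / 2 = 2.

2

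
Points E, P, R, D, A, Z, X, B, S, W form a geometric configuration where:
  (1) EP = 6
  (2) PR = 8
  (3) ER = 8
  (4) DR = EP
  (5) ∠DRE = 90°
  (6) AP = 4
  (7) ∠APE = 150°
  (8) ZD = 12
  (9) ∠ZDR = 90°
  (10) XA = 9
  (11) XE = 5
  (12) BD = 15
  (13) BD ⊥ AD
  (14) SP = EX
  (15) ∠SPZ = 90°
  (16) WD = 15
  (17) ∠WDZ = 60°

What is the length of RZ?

From the given relations: DR = EP = 6.
Step 1: By the law of cosines on triangle RDZ: RZ² = 6² + 12² − 2·6·12·cos(90°) = 180, so RZ = 6·√5.

Therefore, the length of RZ = 6·√5.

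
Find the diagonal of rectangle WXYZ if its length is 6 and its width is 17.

d = sqrt(6^2 + 17^2) = sqrt(325) = 5*sqrt(13)

5*sqrt(13)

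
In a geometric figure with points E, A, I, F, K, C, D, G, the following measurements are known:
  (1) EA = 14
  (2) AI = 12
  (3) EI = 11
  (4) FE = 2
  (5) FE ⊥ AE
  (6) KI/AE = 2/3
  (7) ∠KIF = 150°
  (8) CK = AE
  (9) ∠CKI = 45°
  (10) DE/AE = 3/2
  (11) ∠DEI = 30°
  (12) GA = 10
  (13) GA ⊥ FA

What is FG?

Step 1: By the law of cosines on triangle FEA: FA² = 2² + 14² − 2·2·14·cos(90°) = 200, so FA = 10·√2.
Step 2: By the law of cosines on triangle FAG: FG² = (10·√2)² + 10² − 2·10·√2·10·cos(90°) = 300, so FG = 10·√3.

Therefore, the length of FG = 10·√3.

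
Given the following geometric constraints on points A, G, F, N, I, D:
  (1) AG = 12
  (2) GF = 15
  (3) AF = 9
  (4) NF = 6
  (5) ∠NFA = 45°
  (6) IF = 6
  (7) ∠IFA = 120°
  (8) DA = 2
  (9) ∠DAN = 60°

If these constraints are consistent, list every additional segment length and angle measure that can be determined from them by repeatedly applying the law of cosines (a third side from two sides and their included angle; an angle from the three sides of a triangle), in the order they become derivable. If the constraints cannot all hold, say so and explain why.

The constraints are consistent. Derivable facts, in order:
After 1 step:
- AI = 3·√19
- AN ≈ 6.37
- ∠AFG = 53.13°
- ∠AGF = 36.87°
- ∠FAG = 90°
After 2 steps:
- ND ≈ 5.65
- ∠AIF = 36.59°
- ∠ANF = 93.27°
- ∠FAI = 23.41°
- ∠FAN = 41.73°
After 3 steps:
- ∠ADN = 102.14°
- ∠AND = 17.86°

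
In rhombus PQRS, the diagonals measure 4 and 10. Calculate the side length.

Half-diagonals are 2 and 5. side = sqrt(2^2 + 5^2) = sqrt(29)

sqrt(29)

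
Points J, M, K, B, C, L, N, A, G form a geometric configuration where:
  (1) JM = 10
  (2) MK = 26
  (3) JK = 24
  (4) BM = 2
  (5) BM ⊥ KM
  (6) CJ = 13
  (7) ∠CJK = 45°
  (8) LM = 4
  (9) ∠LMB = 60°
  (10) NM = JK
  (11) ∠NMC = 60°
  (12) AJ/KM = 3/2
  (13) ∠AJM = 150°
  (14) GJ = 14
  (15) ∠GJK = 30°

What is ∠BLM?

Step 1: By the law of cosines on triangle LMB: LB² = 4² + 2² − 2·4·2·cos(60°) = 12, so LB = 2·√3.
Step 2: By the inverse law of cosines on triangle BLM: cos(∠BLM) = ((2·√3)² + 4² − 2²) / (2·2·√3·4) = 24/27.71 = 0.866, so ∠BLM = 30°.

Therefore, the measure of angle ∠BLM = 30°.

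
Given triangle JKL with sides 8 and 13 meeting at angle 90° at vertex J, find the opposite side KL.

Since angle J = 90°, this is a right triangle and the law of cosines reduces to the Pythagorean theorem.
KL^2 = 8^2 + 13^2 = 233
KL = sqrt(233)

sqrt(233)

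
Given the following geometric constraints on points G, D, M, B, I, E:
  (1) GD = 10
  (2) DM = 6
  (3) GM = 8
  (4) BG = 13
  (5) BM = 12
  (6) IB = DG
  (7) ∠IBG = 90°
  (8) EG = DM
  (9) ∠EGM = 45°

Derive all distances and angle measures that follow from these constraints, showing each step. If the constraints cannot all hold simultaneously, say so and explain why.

The constraints are consistent.

From the given relations:
  IB = DG = 10
  EG = DM = 6

Step 1: From GB = 13, BI = 10, and ∠GBI = 90°, by the law of cosines:
  GI² = GB² + BI² - 2·GB·BI·cos(90°) = 169 + 100 - 0 = 269
  GI ≈ 16.4

Step 2: From MG = 8, GE = 6, and ∠MGE = 45°, by the law of cosines:
  ME² = MG² + GE² - 2·MG·GE·cos(45°) = 64 + 36 - 67.88 = 32.12
  ME ≈ 5.67

Step 3: From GB = 13, GM = 8, BM = 12, by the inverse law of cosines:
  cos(∠BGM) = (GB² + GM² - BM²) / (2·GB·GM)
  ∠BGM = 64.67°

Step 4: From GD = 10, GM = 8, DM = 6, by the inverse law of cosines:
  cos(∠DGM) = (GD² + GM² - DM²) / (2·GD·GM)
  ∠DGM = 36.87°

Step 5: From DG = 10, DM = 6, GM = 8, by the inverse law of cosines:
  cos(∠GDM) = (DG² + DM² - GM²) / (2·DG·DM)
  ∠GDM = 53.13°

Step 6: From MB = 12, MG = 8, BG = 13, by the inverse law of cosines:
  cos(∠BMG) = (MB² + MG² - BG²) / (2·MB·MG)
  ∠BMG = 78.28°

Step 7: From MD = 6, MG = 8, DG = 10, by the inverse law of cosines:
  cos(∠DMG) = (MD² + MG² - DG²) / (2·MD·MG)
  ∠DMG = 90°

Step 8: From BG = 13, BM = 12, GM = 8, by the inverse law of cosines:
  cos(∠GBM) = (BG² + BM² - GM²) / (2·BG·BM)
  ∠GBM = 37.05°

Step 9: From GB = 13, GI = 16.4, BI = 10, by the inverse law of cosines:
  cos(∠BGI) = (GB² + GI² - BI²) / (2·GB·GI)
  ∠BGI = 37.57°

Step 10: From ME = 5.67, MG = 8, EG = 6, by the inverse law of cosines:
  cos(∠EMG) = (ME² + MG² - EG²) / (2·ME·MG)
  ∠EMG = 48.47°

Step 11: From IB = 10, IG = 16.4, BG = 13, by the inverse law of cosines:
  cos(∠BIG) = (IB² + IG² - BG²) / (2·IB·IG)
  ∠BIG = 52.43°

Step 12: From EG = 6, EM = 5.67, GM = 8, by the inverse law of cosines:
  cos(∠GEM) = (EG² + EM² - GM²) / (2·EG·EM)
  ∠GEM = 86.53°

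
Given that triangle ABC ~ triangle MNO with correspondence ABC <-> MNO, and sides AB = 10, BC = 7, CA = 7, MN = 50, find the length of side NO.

k = 50/10 = 5. NO = 5 * 7 = 35.

35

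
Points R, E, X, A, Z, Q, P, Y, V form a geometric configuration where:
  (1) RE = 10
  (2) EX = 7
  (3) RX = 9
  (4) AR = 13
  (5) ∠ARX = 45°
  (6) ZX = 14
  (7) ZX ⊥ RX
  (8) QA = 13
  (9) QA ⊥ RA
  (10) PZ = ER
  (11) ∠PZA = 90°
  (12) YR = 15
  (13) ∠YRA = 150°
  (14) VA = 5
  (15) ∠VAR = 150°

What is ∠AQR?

Step 1: By the law of cosines on triangle QAR: QR² = 13² + 13² − 2·13·13·cos(90°) = 338, so QR = 13·√2.
Step 2: By the inverse law of cosines on triangle AQR: cos(∠AQR) = (13² + (13·√2)² − 13²) / (2·13·13·√2) = 338/478 = 0.7071, so ∠AQR = 45°.

Therefore, the measure of angle ∠AQR = 45°.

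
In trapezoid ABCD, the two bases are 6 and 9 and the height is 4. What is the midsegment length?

midsegment = (6 + 9) / 2 = 15 / 2 = 15/2

15/2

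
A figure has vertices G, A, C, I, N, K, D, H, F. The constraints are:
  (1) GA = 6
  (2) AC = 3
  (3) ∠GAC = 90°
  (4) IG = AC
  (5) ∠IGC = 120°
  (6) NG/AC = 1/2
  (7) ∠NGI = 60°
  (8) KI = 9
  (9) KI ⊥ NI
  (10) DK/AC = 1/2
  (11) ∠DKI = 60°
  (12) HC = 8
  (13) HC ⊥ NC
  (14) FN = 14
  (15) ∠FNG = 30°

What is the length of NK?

From the given relations: NG = 1/2·AC = 1/2·3 ≈ 1.5; IG = AC = 3.
Step 1: By the law of cosines on triangle NGI: NI² = 1.5² + 3² − 2·1.5·3·cos(60°) = 6.75, so NI = 3/2·√3.
Step 2: By the law of cosines on triangle NIK: NK² = (3/2·√3)² + 9² − 2·3/2·√3·9·cos(90°) = 87.75, so NK = 3/2·√39.

Therefore, the length of NK = 3/2·√39.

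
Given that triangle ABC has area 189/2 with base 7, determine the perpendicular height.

height = 2 * 189/2 / 7 = 27

27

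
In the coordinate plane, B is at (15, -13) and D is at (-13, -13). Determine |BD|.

d = sqrt((-28)^2 + (0)^2) = sqrt(784) = 28

28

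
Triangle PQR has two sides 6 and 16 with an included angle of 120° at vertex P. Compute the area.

When two sides and the included angle are known, the area formula is (1/2)ab sin(C).
The height from one side to the opposite vertex is 16 sin(120°) = 8*sqrt(3).
Area = (1/2) * 6 * 8*sqrt(3) = 24*sqrt(3).

24*sqrt(3)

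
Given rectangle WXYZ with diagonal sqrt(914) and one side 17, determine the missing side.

The diagonal of a rectangle forms a right triangle with the two sides.
Rearranging the Pythagorean theorem: missing side = sqrt(d^2 - known^2).
= sqrt(914 - 289) = sqrt(625) = 25.

25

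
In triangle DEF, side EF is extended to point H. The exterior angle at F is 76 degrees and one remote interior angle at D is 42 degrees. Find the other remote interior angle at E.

angle E = 76 - 42 = 34 degrees (exterior angle theorem).

34 degrees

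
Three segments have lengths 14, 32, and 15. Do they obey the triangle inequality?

Check the triangle inequality: 14 + 15 = 29 ≤ 32.
Since the sum of two sides does not exceed the third, no triangle can be formed.

No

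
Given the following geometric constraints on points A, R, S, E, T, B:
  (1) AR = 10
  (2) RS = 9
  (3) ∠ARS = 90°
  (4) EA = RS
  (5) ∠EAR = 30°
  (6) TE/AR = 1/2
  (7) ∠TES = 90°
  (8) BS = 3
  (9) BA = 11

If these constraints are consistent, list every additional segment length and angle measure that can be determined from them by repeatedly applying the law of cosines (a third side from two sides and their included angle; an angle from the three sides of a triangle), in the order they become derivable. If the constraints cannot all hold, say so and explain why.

The constraints are consistent. Derivable facts, in order:
After 1 step:
- AS = √181
- RE ≈ 5.01
After 2 steps:
- ∠ABS = 140.6°
- ∠AER = 86.11°
- ∠ARE = 63.89°
- ∠ASB = 31.26°
- ∠ASR = 48.01°
- ∠BAS = 8.14°
- ∠RAS = 41.99°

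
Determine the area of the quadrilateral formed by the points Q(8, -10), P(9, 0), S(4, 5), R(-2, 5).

The Shoelace formula works by pairing each vertex with the next (cycling back to the first).
For each pair, compute x_i*y_(i+1) - x_(i+1)*y_i:
  (8*0 - 9*-10) = 90
  (9*5 - 4*0) = 45
  (4*5 - -2*5) = 30
  (-2*-10 - 8*5) = -20
Taking half the absolute value of the total: Area = (1/2)(145) = 145/2.

145/2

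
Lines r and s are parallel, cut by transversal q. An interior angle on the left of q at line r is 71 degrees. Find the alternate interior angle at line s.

Alternate interior angles are equal: 71 degrees.

71 degrees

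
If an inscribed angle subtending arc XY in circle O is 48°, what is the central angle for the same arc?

The inscribed angle theorem states that a central angle is always twice any inscribed angle that subtends the same arc.
Since the inscribed angle is 48°, the central angle = 2 × 48° = 96°.

96°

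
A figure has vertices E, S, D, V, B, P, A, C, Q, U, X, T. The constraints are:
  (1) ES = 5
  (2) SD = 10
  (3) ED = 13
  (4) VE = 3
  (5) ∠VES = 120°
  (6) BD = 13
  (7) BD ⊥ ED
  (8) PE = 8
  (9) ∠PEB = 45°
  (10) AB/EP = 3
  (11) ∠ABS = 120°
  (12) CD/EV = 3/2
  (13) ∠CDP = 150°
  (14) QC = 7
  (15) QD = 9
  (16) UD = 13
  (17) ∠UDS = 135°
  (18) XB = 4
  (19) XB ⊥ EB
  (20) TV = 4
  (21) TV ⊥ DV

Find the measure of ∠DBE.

Step 1: By the law of cosines on triangle BDE: BE² = 13² + 13² − 2·13·13·cos(90°) = 338, so BE = 13·√2.
Step 2: By the inverse law of cosines on triangle DBE: cos(∠DBE) = (13² + (13·√2)² − 13²) / (2·13·13·√2) = 338/478 = 0.7071, so ∠DBE = 45°.

Therefore, the measure of angle ∠DBE = 45°.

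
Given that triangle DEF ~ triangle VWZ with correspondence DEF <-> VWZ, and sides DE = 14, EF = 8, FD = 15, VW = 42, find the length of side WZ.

Similar triangles have proportional sides. Setting up the proportion:
VW / DE = WZ / EF
42 / 14 = WZ / 8
WZ = 8 * 42 / 14 = 24.

24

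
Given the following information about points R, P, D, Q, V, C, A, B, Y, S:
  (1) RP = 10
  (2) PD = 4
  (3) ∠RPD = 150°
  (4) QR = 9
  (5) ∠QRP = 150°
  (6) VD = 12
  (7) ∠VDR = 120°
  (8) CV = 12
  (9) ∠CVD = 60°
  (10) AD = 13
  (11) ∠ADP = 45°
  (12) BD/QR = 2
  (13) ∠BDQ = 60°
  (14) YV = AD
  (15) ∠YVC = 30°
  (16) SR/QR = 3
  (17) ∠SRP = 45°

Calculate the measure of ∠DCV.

Step 1: By the law of cosines on triangle CVD: CD² = 12² + 12² − 2·12·12·cos(60°) = 144, so CD = 12.
Step 2: By the inverse law of cosines on triangle DCV: cos(∠DCV) = (12² + 12² − 12²) / (2·12·12) = 144/288 = 0.5, so ∠DCV = 60°.

Therefore, the measure of angle ∠DCV = 60°.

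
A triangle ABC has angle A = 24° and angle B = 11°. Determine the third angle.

angle C = 180 - 24 - 11 = 145 degrees.

145 degrees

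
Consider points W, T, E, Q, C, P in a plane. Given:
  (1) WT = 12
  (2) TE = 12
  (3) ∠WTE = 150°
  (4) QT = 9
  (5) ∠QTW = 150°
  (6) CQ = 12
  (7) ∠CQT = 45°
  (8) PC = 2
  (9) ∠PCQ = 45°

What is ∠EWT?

Step 1: By the law of cosines on triangle WTE: WE² = 12² + 12² − 2·12·12·cos(150°) = 537.42, so WE ≈ 23.18.
Step 2: By the inverse law of cosines on triangle EWT: cos(∠EWT) = (23.18² + 12² − 12²) / (2·23.18·12) = 537.42/556.37 = 0.9659, so ∠EWT = 15°.

Therefore, the measure of angle ∠EWT = 15°.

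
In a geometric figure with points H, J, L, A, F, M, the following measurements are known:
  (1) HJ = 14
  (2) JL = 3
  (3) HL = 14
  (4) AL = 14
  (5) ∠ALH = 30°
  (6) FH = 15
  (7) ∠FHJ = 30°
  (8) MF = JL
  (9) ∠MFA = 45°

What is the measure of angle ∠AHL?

Step 1: By the law of cosines on triangle HLA: HA² = 14² + 14² − 2·14·14·cos(30°) = 52.52, so HA ≈ 7.25.
Step 2: By the inverse law of cosines on triangle AHL: cos(∠AHL) = (7.25² + 14² − 14²) / (2·7.25·14) = 52.52/202.91 = 0.2588, so ∠AHL = 75°.

Therefore, the measure of angle ∠AHL = 75°.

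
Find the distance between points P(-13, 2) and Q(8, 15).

The horizontal distance is |8 - -13| = 21 and the vertical distance is |15 - 2| = 13.
By the Pythagorean theorem, d = sqrt(21^2 + 13^2) = sqrt(610).

sqrt(610)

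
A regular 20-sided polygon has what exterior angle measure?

Each exterior angle of a regular n-gon is 360 / n.
For n = 20: 360 / 20 = 18 degrees.

18 degrees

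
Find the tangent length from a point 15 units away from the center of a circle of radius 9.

The tangent, radius, and line from the external point to the center form a right triangle.
The right angle is where the tangent meets the radius.
By the Pythagorean theorem: tangent² + 9² = 15²
tangent² = 225 - 81 = 144
tangent = 12

12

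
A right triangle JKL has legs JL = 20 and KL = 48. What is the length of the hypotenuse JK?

In a right triangle, the square of the hypotenuse equals the sum of the squares of the two legs.
The legs are 20 and 48, so the hypotenuse = sqrt(400 + 2304) = sqrt(2704) = 52.

52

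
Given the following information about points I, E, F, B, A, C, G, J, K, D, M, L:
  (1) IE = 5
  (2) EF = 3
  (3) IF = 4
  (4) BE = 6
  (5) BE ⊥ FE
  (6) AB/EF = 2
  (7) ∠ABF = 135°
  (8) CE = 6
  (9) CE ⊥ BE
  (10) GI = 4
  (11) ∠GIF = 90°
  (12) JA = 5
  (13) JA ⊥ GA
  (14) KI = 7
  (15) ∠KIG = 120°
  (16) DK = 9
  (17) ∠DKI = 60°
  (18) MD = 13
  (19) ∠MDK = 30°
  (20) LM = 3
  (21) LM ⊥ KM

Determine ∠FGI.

Step 1: By the law of cosines on triangle GIF: GF² = 4² + 4² − 2·4·4·cos(90°) = 32, so GF = 4·√2.
Step 2: By the inverse law of cosines on triangle FGI: cos(∠FGI) = ((4·√2)² + 4² − 4²) / (2·4·√2·4) = 32/45.25 = 0.7071, so ∠FGI = 45°.

Therefore, the measure of angle ∠FGI = 45°.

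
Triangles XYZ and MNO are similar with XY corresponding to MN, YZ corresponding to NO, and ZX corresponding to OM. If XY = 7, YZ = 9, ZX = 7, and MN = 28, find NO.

Since the triangles are similar, the ratio of corresponding sides is constant.
Scale factor k = MN / XY = 28 / 7 = 4
NO = k * YZ = 4 * 9 = 36

36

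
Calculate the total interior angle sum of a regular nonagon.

The sum of interior angles of an n-sided polygon is (n - 2) * 180.
For n = 9: (9 - 2) * 180 = 7 * 180 = 1260 degrees.

1260 degrees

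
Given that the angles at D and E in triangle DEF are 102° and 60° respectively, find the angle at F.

angle F = 180 - 102 - 60 = 18 degrees.

18 degrees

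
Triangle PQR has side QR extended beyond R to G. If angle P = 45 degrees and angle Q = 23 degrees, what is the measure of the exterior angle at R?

Exterior angle = 45 + 23 = 68 degrees (exterior angle theorem).

68 degrees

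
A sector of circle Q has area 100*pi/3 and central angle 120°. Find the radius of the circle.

The sector covers 120°/360° = 1/3 of the full circle.
Full circle area = 100*pi/3 / 1/3 = 100*pi.
Since full area = πr², we get r² = 100*pi/π = 100, so r = 10.

10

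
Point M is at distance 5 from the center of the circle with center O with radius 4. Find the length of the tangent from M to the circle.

Let T be the point of tangency. Then OT ⊥ MT (radius ⊥ tangent).
In right triangle OTM: OM² = OT² + MT²
5² = 4² + MT²
MT² = 9, MT = 3

3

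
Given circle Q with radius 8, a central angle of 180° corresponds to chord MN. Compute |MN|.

Chord = 2(8) sin(90°) = 16

16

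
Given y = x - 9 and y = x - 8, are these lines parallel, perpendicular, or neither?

Slope of line 1: m1 = 1
Slope of line 2: m2 = 1
Since m1 = m2 = 1, the lines are parallel.

Parallel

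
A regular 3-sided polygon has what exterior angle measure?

Each exterior angle of a regular n-gon is 360 / n.
For n = 3: 360 / 3 = 120 degrees.

120 degrees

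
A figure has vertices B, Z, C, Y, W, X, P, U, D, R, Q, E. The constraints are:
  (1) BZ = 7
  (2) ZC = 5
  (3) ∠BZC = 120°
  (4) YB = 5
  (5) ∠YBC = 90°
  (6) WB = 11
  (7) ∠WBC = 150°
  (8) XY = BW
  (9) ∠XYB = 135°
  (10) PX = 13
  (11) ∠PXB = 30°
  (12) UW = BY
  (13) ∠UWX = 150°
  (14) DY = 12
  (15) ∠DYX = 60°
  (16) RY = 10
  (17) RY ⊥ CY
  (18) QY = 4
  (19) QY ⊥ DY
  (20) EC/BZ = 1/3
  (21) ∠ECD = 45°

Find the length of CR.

Step 1: By the law of cosines on triangle BZC: BC² = 7² + 5² − 2·7·5·cos(120°) = 109, so BC = √109.
Step 2: By the law of cosines on triangle CBY: CY² = √109² + 5² − 2·√109·5·cos(90°) = 134, so CY = √134.
Step 3: By the law of cosines on triangle CYR: CR² = √134² + 10² − 2·√134·10·cos(90°) = 234, so CR = 3·√26.

Therefore, the length of CR = 3·√26.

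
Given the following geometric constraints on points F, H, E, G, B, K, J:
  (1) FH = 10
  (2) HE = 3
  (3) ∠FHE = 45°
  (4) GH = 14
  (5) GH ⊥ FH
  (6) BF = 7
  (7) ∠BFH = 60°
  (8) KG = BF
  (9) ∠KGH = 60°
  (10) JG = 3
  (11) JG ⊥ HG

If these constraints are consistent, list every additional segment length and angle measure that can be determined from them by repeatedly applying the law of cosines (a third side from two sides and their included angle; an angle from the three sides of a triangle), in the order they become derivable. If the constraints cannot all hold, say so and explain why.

The constraints are consistent. Derivable facts, in order:
After 1 step:
- FE ≈ 8.16
- FG = 2·√74
- HB = √79
- HJ ≈ 14.32
- HK = 7·√3
After 2 steps:
- ∠BHF = 43°
- ∠EFH = 15.07°
- ∠FBH = 77°
- ∠FEH = 119.93°
- ∠FGH = 35.54°
- ∠GFH = 54.46°
- ∠GHJ = 12.09°
- ∠GHK = 30°
- ∠GJH = 77.91°
- ∠GKH = 90°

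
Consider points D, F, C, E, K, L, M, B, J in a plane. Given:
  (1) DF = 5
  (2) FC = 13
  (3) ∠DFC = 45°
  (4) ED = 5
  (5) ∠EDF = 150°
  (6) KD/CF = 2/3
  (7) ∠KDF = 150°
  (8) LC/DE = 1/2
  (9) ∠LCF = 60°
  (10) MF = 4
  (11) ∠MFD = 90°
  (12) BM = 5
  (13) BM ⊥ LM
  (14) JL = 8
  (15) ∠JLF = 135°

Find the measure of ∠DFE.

Step 1: By the law of cosines on triangle FDE: FE² = 5² + 5² − 2·5·5·cos(150°) = 93.3, so FE ≈ 9.66.
Step 2: By the inverse law of cosines on triangle DFE: cos(∠DFE) = (5² + 9.66² − 5²) / (2·5·9.66) = 93.3/96.59 = 0.9659, so ∠DFE = 15°.

Therefore, the measure of angle ∠DFE = 15°.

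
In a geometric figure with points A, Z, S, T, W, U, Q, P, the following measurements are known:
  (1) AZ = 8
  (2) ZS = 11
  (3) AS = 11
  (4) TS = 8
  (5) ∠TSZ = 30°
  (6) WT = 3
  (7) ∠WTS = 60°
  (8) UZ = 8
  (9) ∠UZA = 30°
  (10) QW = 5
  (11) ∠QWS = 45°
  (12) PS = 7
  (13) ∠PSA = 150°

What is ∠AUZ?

Step 1: By the law of cosines on triangle UZA: UA² = 8² + 8² − 2·8·8·cos(30°) = 17.15, so UA ≈ 4.14.
Step 2: By the inverse law of cosines on triangle AUZ: cos(∠AUZ) = (4.14² + 8² − 8²) / (2·4.14·8) = 17.15/66.26 = 0.2588, so ∠AUZ = 75°.

Therefore, the measure of angle ∠AUZ = 75°.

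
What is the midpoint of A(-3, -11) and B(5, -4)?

The midpoint is the point halfway along the segment.
Move half the horizontal distance: -3 + (5 - -3)/2 = -3 + 8/2 = 1
Move half the vertical distance: -11 + (-4 - -11)/2 = -11 + 7/2 = -15/2
Midpoint = (1, -15/2)

(1, -15/2)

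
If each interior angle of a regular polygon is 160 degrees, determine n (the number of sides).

Exterior angle = 180 - 160 = 20. n = 360 / 20 = 18.

18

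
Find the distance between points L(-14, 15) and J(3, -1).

d = sqrt((3 - -14)^2 + (-1 - 15)^2)
d = sqrt(17^2 + -16^2)
d = sqrt(289 + 256)
d = sqrt(545)

sqrt(545)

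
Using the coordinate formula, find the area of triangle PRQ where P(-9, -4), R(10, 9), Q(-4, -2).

The Shoelace formula computes the area from vertex coordinates by summing cross products.
For vertices (-9,-4), (10,9), (-4,-2):
Signed sum = -9*9 - 10*-4 + 10*-2 - -4*9 + -4*-4 - -9*-2
= -41 + 16 + -2 = -27
Area = (1/2)|-27| = 27/2.

27/2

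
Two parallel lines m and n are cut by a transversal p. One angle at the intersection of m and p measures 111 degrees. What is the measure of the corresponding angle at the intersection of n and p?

Corresponding angles are equal: 111 degrees.

111 degrees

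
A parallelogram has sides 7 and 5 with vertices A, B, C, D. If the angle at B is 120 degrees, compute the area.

The area of a parallelogram equals the product of two adjacent sides times the sine of the included angle.
This is because the height equals 5 * sin(120°) = 5*sqrt(3)/2.
Area = 7 * 5*sqrt(3)/2 = 35*sqrt(3)/2

35*sqrt(3)/2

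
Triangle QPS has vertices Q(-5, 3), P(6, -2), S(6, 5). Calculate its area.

Using the Shoelace formula for a triangle:
Area = (1/2)|x0(y1 - y2) + x1(y2 - y0) + x2(y0 - y1)|
Area = (1/2)|-5(-2 - 5) + 6(5 - 3) + 6(3 - -2)|
Area = (1/2)|35 + 12 + 30|
Area = (1/2)|77|
Area = (1/2)(77)
Area = 77/2

77/2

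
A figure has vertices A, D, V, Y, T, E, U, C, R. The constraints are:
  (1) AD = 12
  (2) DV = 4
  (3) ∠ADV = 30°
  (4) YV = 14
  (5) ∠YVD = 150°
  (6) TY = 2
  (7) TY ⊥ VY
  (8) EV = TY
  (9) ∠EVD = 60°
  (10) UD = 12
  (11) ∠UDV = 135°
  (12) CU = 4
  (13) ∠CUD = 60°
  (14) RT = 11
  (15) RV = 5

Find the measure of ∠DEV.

From the given relations: EV = TY = 2.
Step 1: By the law of cosines on triangle EVD: ED² = 2² + 4² − 2·2·4·cos(60°) = 12, so ED = 2·√3.
Step 2: By the inverse law of cosines on triangle DEV: cos(∠DEV) = ((2·√3)² + 2² − 4²) / (2·2·√3·2) = 0/13.86 = 0, so ∠DEV = 90°.

Therefore, the measure of angle ∠DEV = 90°.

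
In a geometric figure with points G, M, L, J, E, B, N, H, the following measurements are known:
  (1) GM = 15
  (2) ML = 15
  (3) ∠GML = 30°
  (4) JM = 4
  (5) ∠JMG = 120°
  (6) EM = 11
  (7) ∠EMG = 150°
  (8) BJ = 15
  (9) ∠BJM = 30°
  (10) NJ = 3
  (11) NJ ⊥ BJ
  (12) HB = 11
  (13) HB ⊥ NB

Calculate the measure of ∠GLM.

Step 1: By the law of cosines on triangle LMG: LG² = 15² + 15² − 2·15·15·cos(30°) = 60.29, so LG ≈ 7.76.
Step 2: By the inverse law of cosines on triangle GLM: cos(∠GLM) = (7.76² + 15² − 15²) / (2·7.76·15) = 60.29/232.94 = 0.2588, so ∠GLM = 75°.

Therefore, the measure of angle ∠GLM = 75°.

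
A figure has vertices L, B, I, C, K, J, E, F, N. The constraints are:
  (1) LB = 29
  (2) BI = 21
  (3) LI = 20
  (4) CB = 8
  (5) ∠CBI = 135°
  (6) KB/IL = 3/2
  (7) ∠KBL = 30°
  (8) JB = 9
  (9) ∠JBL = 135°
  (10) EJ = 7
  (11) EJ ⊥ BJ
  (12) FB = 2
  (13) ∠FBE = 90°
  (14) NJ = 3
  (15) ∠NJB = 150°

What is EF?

Step 1: By the law of cosines on triangle BJE: BE² = 9² + 7² − 2·9·7·cos(90°) = 130, so BE = √130.
Step 2: By the law of cosines on triangle EBF: EF² = √130² + 2² − 2·√130·2·cos(90°) = 134, so EF = √134.

Therefore, the length of EF = √134.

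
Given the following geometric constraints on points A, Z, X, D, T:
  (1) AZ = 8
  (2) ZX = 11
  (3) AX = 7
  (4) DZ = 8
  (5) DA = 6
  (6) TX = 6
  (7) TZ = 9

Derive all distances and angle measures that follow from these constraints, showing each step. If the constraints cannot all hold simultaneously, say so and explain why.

The constraints are consistent.

Step 1: From AD = 6, AZ = 8, DZ = 8, by the inverse law of cosines:
  cos(∠DAZ) = (AD² + AZ² - DZ²) / (2·AD·AZ)
  ∠DAZ = 67.98°

Step 2: From AX = 7, AZ = 8, XZ = 11, by the inverse law of cosines:
  cos(∠XAZ) = (AX² + AZ² - XZ²) / (2·AX·AZ)
  ∠XAZ = 94.1°

Step 3: From ZA = 8, ZD = 8, AD = 6, by the inverse law of cosines:
  cos(∠AZD) = (ZA² + ZD² - AD²) / (2·ZA·ZD)
  ∠AZD = 44.05°

Step 4: From ZA = 8, ZX = 11, AX = 7, by the inverse law of cosines:
  cos(∠AZX) = (ZA² + ZX² - AX²) / (2·ZA·ZX)
  ∠AZX = 39.4°

Step 5: From ZT = 9, ZX = 11, TX = 6, by the inverse law of cosines:
  cos(∠TZX) = (ZT² + ZX² - TX²) / (2·ZT·ZX)
  ∠TZX = 33.03°

Step 6: From XA = 7, XZ = 11, AZ = 8, by the inverse law of cosines:
  cos(∠AXZ) = (XA² + XZ² - AZ²) / (2·XA·XZ)
  ∠AXZ = 46.5°

Step 7: From XT = 6, XZ = 11, TZ = 9, by the inverse law of cosines:
  cos(∠TXZ) = (XT² + XZ² - TZ²) / (2·XT·XZ)
  ∠TXZ = 54.85°

Step 8: From DA = 6, DZ = 8, AZ = 8, by the inverse law of cosines:
  cos(∠ADZ) = (DA² + DZ² - AZ²) / (2·DA·DZ)
  ∠ADZ = 67.98°

Step 9: From TX = 6, TZ = 9, XZ = 11, by the inverse law of cosines:
  cos(∠XTZ) = (TX² + TZ² - XZ²) / (2·TX·TZ)
  ∠XTZ = 92.12°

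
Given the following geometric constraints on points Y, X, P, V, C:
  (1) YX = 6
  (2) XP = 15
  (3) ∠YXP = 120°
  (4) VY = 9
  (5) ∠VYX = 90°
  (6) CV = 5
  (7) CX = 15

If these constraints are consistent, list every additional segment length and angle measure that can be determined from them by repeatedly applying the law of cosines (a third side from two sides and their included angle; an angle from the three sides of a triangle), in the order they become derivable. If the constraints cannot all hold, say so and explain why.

The constraints are consistent. Derivable facts, in order:
After 1 step:
- XV = 3·√13
- YP = 3·√39
After 2 steps:
- ∠CVX = 140.12°
- ∠CXV = 12.34°
- ∠PYX = 43.9°
- ∠VCX = 27.54°
- ∠VXY = 56.31°
- ∠XPY = 16.1°
- ∠XVY = 33.69°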